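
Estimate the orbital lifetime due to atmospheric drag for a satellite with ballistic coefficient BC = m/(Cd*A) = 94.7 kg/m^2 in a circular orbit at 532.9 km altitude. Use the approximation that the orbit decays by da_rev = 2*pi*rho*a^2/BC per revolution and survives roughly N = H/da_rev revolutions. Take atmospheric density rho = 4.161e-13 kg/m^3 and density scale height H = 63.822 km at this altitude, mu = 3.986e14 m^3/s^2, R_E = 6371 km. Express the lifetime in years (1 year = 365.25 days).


a = R_E + alt = 6903.9000 km = 6.9039e+06 m
da_rev = 2*pi*rho*a^2/BC = 2*pi*4.161e-13*(6.9039e+06)^2/94.7 = 1.315881 m per revolution
N = H/da_rev = 63822.0000 m / 1.315881 m = 48501.3492 revolutions
P = 2*pi*sqrt(a^3/mu) = 5708.9069 s
lifetime = N*P = 48501.3492 * 5708.9069 = 2.7688969e+08 s = 3204.7417 days
years = 3204.7417 / 365.25 = 8.7741 years

8.7741 years


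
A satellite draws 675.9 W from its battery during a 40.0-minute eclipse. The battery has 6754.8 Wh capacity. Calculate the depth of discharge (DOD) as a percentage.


E_used = P * t / 60 = 675.9 * 40.0 / 60 = 450.6000 Wh
DOD = E_used / E_total * 100 = 450.6000 / 6754.8 * 100
DOD = 6.6708 %

6.6708 %


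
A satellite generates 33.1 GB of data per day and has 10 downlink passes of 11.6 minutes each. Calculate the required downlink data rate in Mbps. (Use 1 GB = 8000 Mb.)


total contact time = 10 * 11.6 * 60 = 6960.0000 s
data = 33.1 GB = 264800.0000 Mb
rate = 264800.0000 / 6960.0000 = 38.0460 Mbps

38.0460 Mbps


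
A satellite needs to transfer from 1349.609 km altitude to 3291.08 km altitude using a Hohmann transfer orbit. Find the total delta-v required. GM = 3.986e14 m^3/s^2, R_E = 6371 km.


r1 = 7720.6090 km = 7.720609e+06 m
r2 = 9662.0800 km = 9.66208e+06 m
dv1 = sqrt(mu/r1)*(sqrt(2*r2/(r1+r2)) - 1) = 390.6419 m/s
dv2 = sqrt(mu/r2)*(1 - sqrt(2*r1/(r1+r2))) = 369.3055 m/s
total dv = |dv1| + |dv2| = 390.6419 + 369.3055 = 759.9474 m/s = 0.7599474 km/s

0.7599 km/s


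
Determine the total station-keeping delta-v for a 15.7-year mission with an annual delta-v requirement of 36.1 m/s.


dV = rate * years = 36.1 * 15.7
dV = 566.7700 m/s

566.7700 m/s


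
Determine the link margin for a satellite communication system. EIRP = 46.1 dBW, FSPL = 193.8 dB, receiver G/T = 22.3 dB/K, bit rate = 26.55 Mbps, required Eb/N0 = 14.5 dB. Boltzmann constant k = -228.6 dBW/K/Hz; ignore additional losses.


C/N0 = EIRP - FSPL + G/T - k = 46.1 - 193.8 + 22.3 - (-228.6)
C/N0 = 103.2000 dB-Hz
R_b = 26.55 Mbps = 2.655e+07 bps -> 10*log10(R_b) = 74.2406 dB-Hz
Eb/N0 = C/N0 - 10*log10(R_b) = 103.2000 - 74.2406 = 28.9594 dB
Margin = Eb/N0 - Eb/N0_req = 28.9594 - 14.5 = 14.4594 dB (link closes)

14.4594 dB


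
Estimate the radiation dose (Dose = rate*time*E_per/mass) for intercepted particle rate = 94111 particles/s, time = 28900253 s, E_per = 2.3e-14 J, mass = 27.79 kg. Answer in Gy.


Total energy deposited = rate * time * E_per
  = 94111 * 28900253 * 2.3e-14 = 0.06255613 J
Dose = E_total / mass = 0.06255613 / 27.79
Dose = 0.00225103 Gy

0.0023 Gy


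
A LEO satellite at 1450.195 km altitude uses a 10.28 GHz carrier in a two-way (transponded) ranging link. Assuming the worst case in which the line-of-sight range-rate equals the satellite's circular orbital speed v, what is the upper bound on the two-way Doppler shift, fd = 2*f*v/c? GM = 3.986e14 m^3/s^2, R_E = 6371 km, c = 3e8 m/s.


r = 7.821195e+06 m
v = sqrt(mu/r) = 7138.9130 m/s (worst-case radial velocity)
f = 10.28 GHz = 1.028e+10 Hz
fd = 2*f*v/c = 2*1.028e+10*7138.9130/3.0e+08
fd = 489253.5052 Hz

489253.5052 Hz


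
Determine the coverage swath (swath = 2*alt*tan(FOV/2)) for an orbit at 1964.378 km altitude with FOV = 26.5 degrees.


FOV = 26.5 deg = 0.4625123 rad
swath = 2 * alt * tan(FOV/2) = 2 * 1964.378 * tan(0.2312561)
swath = 2 * 1964.378 * 0.2354687
swath = 925.0992 km

925.0992 km


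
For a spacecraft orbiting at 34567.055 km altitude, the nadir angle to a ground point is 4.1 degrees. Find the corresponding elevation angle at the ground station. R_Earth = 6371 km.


r = R_E + alt = 40938.0550 km
Law of sines in the satellite / Earth-center / ground-point triangle:
  sin(nadir)/R_E = sin(90 + el)/r  =>  cos(el) = (r/R_E)*sin(nadir)
cos(el) = (40938.0550 / 6371.0000) * sin(4.1 deg) = 0.4594202
el = arccos(0.4594202) = 62.6503 deg
(Earth-central angle = 90 - nadir - el = 23.2497 deg)

62.6503 degrees


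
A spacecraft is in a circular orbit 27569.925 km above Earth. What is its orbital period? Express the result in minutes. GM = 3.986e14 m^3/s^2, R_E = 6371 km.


r = 33940.9250 km = 3.3940925e+07 m
T = 2*pi*sqrt(r^3/mu) = 2*pi*sqrt(3.9099484e+22 / 3.986e14)
T = 62229.5603 s = 1037.1593 min

1037.1593 minutes


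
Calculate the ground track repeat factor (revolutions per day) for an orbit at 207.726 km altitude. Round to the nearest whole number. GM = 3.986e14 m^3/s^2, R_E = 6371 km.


r = 6.578726e+06 m
T = 2*pi*sqrt(r^3/mu) = 5310.3595 s = 88.5060 min
revs/day = 1440 / 88.5060 = 16.2701
Rounded: 16 revolutions per day

16 revolutions per day


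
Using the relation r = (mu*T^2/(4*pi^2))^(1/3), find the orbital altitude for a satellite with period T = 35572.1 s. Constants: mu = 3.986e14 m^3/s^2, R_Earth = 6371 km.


T = 35572.1 s
r = (mu*T^2/(4*pi^2))^(1/3) = (3.986e14 * 35572.1^2 / (4*pi^2))^(1/3)
r = 2.3377543e+07 m = 23377.5425 km
alt = r - R_E = 23377.5425 - 6371 = 17006.5425 km

17006.5425 km


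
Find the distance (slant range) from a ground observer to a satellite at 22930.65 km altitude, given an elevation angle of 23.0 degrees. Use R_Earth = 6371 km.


h = 22930.65 km, el = 23.0 deg
d = -R_E*sin(el) + sqrt((R_E*sin(el))^2 + 2*R_E*h + h^2)
d = -6371.0000*sin(0.4014257) + sqrt((6371.0000*0.3907311)^2 + 2*6371.0000*22930.65 + 22930.65^2)
d = 26219.4295 km

26219.4295 km


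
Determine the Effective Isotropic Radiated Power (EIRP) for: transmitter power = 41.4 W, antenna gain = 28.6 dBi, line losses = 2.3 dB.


Pt = 41.4 W = 16.1700 dBW
EIRP = Pt_dBW + Gt - losses = 16.1700 + 28.6 - 2.3 = 42.4700 dBW

42.4700 dBW


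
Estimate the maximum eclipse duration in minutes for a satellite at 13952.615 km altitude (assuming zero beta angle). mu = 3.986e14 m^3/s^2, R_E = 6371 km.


r = 20323.6150 km
T = 480.5753 min
Eclipse fraction = arcsin(R_E/r)/pi = arcsin(6371.0000/20323.6150)/pi
= arcsin(0.3134777)/pi = 0.1014941
Eclipse duration = 0.1014941 * 480.5753 = 48.7756 min

48.7756 minutes


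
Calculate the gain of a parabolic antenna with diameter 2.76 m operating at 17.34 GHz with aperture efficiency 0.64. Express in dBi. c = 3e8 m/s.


lambda = c/f = 3e8 / 1.734e+10 = 0.01730104 m
G = eta*(pi*D/lambda)^2 = 0.64*(pi*2.76/0.01730104)^2
G = 160750.9545 (linear)
G = 10*log10(160750.9545) = 52.0615 dBi

52.0615 dBi


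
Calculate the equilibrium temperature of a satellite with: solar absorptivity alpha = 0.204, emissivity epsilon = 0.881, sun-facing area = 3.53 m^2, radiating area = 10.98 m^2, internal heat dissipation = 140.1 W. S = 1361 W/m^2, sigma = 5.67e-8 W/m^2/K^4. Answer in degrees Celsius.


Numerator = alpha*S*A_sun + Q_int = 0.204*1361*3.53 + 140.1 = 1120.1833 W
Denominator = eps*sigma*A_rad = 0.881*5.67e-8*10.98 = 5.4848065e-07 W/K^4
T^4 = 2.0423388e+09 K^4
T = 212.5847 K = -60.5653 C

-60.5653 degrees Celsius


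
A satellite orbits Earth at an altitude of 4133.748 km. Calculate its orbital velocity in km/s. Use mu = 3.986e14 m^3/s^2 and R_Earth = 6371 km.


r = R_E + alt = 6371.0 + 4133.748 = 10504.7480 km = 1.0504748e+07 m
v = sqrt(mu/r) = sqrt(3.986e14 / 1.0504748e+07) = 6159.9307 m/s = 6.1599 km/s

6.1599 km/s


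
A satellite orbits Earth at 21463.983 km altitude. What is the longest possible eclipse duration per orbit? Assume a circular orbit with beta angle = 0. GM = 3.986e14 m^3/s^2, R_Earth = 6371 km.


r = 27834.9830 km
T = 770.2761 min
Eclipse fraction = arcsin(R_E/r)/pi = arcsin(6371.0000/27834.9830)/pi
= arcsin(0.2288846)/pi = 0.07350786
Eclipse duration = 0.07350786 * 770.2761 = 56.6213 min

56.6213 minutes


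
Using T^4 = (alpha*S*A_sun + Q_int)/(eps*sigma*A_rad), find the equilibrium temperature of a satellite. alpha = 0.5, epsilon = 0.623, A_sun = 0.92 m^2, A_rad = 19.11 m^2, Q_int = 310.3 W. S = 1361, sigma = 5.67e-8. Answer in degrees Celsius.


Numerator = alpha*S*A_sun + Q_int = 0.5*1361*0.92 + 310.3 = 936.3600 W
Denominator = eps*sigma*A_rad = 0.623*5.67e-8*19.11 = 6.7504355e-07 W/K^4
T^4 = 1.3871105e+09 K^4
T = 192.9869 K = -80.1631 C

-80.1631 degrees Celsius


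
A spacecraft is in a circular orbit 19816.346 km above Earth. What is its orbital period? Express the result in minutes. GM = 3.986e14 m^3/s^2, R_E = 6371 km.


r = 26187.3460 km = 2.6187346e+07 m
T = 2*pi*sqrt(r^3/mu) = 2*pi*sqrt(1.7958682e+22 / 3.986e14)
T = 42174.3551 s = 702.9059 min

702.9059 minutes


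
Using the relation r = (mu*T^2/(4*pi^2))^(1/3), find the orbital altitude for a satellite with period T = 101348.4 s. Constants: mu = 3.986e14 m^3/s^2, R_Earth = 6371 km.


T = 101348.4 s
r = (mu*T^2/(4*pi^2))^(1/3) = (3.986e14 * 101348.4^2 / (4*pi^2))^(1/3)
r = 4.6982608e+07 m = 46982.6076 km
alt = r - R_E = 46982.6076 - 6371 = 40611.6076 km

40611.6076 km


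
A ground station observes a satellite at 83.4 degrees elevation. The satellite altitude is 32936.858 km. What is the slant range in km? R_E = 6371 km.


h = 32936.858 km, el = 83.4 deg
d = -R_E*sin(el) + sqrt((R_E*sin(el))^2 + 2*R_E*h + h^2)
d = -6371.0000*sin(1.4556) + sqrt((6371.0000*0.9933728)^2 + 2*6371.0000*32936.858 + 32936.858^2)
d = 32972.2589 km

32972.2589 km


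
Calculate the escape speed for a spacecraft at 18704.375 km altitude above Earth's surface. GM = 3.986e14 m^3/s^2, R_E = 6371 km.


r = 6371.0 + 18704.375 = 25075.3750 km = 2.5075375e+07 m
v_esc = sqrt(2*mu/r) = sqrt(2*3.986e14 / 2.5075375e+07)
v_esc = 5638.4525 m/s = 5.6385 km/s

5.6385 km/s


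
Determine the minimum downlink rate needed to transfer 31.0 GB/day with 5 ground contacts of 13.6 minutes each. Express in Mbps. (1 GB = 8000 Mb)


total contact time = 5 * 13.6 * 60 = 4080.0000 s
data = 31.0 GB = 248000.0000 Mb
rate = 248000.0000 / 4080.0000 = 60.7843 Mbps

60.7843 Mbps


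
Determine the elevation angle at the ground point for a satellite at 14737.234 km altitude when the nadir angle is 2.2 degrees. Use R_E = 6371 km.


r = R_E + alt = 21108.2340 km
Law of sines in the satellite / Earth-center / ground-point triangle:
  sin(nadir)/R_E = sin(90 + el)/r  =>  cos(el) = (r/R_E)*sin(nadir)
cos(el) = (21108.2340 / 6371.0000) * sin(2.2 deg) = 0.1271855
el = arccos(0.1271855) = 82.6930 deg
(Earth-central angle = 90 - nadir - el = 5.1070 deg)

82.6930 degrees


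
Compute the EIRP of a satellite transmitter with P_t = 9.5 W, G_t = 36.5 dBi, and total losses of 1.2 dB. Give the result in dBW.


Pt = 9.5 W = 9.7772 dBW
EIRP = Pt_dBW + Gt - losses = 9.7772 + 36.5 - 1.2 = 45.0772 dBW

45.0772 dBW


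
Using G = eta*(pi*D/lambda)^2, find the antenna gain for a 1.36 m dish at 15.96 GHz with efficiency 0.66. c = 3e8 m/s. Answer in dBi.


lambda = c/f = 3e8 / 1.596e+10 = 0.01879699 m
G = eta*(pi*D/lambda)^2 = 0.66*(pi*1.36/0.01879699)^2
G = 34099.2449 (linear)
G = 10*log10(34099.2449) = 45.3274 dBi

45.3274 dBi


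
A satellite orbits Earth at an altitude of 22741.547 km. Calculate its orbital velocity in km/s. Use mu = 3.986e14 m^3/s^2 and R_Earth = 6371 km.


r = R_E + alt = 6371.0 + 22741.547 = 29112.5470 km = 2.9112547e+07 m
v = sqrt(mu/r) = sqrt(3.986e14 / 2.9112547e+07) = 3700.2285 m/s = 3.7002 km/s

3.7002 km/s


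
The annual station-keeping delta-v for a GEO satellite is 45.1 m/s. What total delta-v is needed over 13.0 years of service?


dV = rate * years = 45.1 * 13.0
dV = 586.3000 m/s

586.3000 m/s


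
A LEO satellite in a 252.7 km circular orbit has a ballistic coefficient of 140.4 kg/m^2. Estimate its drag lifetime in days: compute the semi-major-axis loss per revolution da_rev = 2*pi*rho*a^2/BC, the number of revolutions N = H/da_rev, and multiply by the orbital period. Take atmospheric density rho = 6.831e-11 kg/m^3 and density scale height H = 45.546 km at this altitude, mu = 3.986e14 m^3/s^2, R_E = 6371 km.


a = R_E + alt = 6623.7000 km = 6.6237e+06 m
da_rev = 2*pi*rho*a^2/BC = 2*pi*6.831e-11*(6.6237e+06)^2/140.4 = 134.121485 m per revolution
N = H/da_rev = 45546.0000 m / 134.121485 m = 339.5876 revolutions
P = 2*pi*sqrt(a^3/mu) = 5364.9071 s
lifetime = N*P = 339.5876 * 5364.9071 = 1.8218562e+06 s = 21.0863 days

21.0863 days


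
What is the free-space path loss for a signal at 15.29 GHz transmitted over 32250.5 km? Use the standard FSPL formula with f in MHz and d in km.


f = 15.29 GHz = 15290.0000 MHz
d = 32250.5 km
FSPL = 32.44 + 20*log10(15290.0000) + 20*log10(32250.5)
FSPL = 32.44 + 83.6881 + 90.1707
FSPL = 206.2989 dB

206.2989 dB


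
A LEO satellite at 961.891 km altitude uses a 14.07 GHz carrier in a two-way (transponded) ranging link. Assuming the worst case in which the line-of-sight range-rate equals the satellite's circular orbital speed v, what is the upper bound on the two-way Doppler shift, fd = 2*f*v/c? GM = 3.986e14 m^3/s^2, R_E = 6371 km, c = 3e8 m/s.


r = 7.332891e+06 m
v = sqrt(mu/r) = 7372.7759 m/s (worst-case radial velocity)
f = 14.07 GHz = 1.407e+10 Hz
fd = 2*f*v/c = 2*1.407e+10*7372.7759/3.0e+08
fd = 691566.3778 Hz

691566.3778 Hz


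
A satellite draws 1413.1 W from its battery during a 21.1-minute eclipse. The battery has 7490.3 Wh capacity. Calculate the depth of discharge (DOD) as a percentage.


E_used = P * t / 60 = 1413.1 * 21.1 / 60 = 496.9402 Wh
DOD = E_used / E_total * 100 = 496.9402 / 7490.3 * 100
DOD = 6.6344 %

6.6344 %


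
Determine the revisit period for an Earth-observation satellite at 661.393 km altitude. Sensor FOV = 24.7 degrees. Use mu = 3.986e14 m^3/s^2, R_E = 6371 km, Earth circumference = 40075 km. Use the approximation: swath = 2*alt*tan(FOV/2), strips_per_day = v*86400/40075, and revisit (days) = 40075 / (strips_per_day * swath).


swath = 2*661.393*tan(0.2155482) = 289.6234 km
v = sqrt(mu/r) = 7528.6495 m/s = 7.5286 km/s
strips/day = v*86400/40075 = 7.5286*86400/40075 = 16.2314
coverage/day = strips * swath = 16.2314 * 289.6234 = 4701.0082 km
revisit = 40075 / 4701.0082 = 8.5248 days

8.5248 days


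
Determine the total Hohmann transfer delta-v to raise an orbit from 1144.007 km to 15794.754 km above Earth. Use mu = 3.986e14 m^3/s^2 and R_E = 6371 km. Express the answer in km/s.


r1 = 7515.0070 km = 7.515007e+06 m
r2 = 22165.7540 km = 2.2165754e+07 m
dv1 = sqrt(mu/r1)*(sqrt(2*r2/(r1+r2)) - 1) = 1617.7764 m/s
dv2 = sqrt(mu/r2)*(1 - sqrt(2*r1/(r1+r2))) = 1222.9459 m/s
total dv = |dv1| + |dv2| = 1617.7764 + 1222.9459 = 2840.7223 m/s = 2.8407 km/s

2.8407 km/s


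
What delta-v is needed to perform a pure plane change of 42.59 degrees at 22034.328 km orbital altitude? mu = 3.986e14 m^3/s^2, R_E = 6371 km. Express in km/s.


r = 28405.3280 km = 2.8405328e+07 m
V = sqrt(mu/r) = 3746.0084 m/s
di = 42.59 deg = 0.7433357 rad
dV = 2*V*sin(di/2) = 2*3746.0084*sin(0.3716679)
dV = 2720.8751 m/s = 2.7209 km/s

2.7209 km/s


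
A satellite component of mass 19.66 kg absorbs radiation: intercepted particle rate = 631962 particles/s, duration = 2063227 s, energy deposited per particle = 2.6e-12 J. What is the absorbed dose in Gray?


Total energy deposited = rate * time * E_per
  = 631962 * 2063227 * 2.6e-12 = 3.3901 J
Dose = E_total / mass = 3.3901 / 19.66
Dose = 0.1724359 Gy

0.1724 Gy


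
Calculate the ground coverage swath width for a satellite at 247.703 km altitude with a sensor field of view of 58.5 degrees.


FOV = 58.5 deg = 1.0210 rad
swath = 2 * alt * tan(FOV/2) = 2 * 247.703 * tan(0.5105088)
swath = 2 * 247.703 * 0.5600269
swath = 277.4407 km

277.4407 km


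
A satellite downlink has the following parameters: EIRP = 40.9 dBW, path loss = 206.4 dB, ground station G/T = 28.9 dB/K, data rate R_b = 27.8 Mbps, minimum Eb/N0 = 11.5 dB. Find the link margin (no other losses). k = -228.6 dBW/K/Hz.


C/N0 = EIRP - FSPL + G/T - k = 40.9 - 206.4 + 28.9 - (-228.6)
C/N0 = 92.0000 dB-Hz
R_b = 27.8 Mbps = 2.78e+07 bps -> 10*log10(R_b) = 74.4404 dB-Hz
Eb/N0 = C/N0 - 10*log10(R_b) = 92.0000 - 74.4404 = 17.5596 dB
Margin = Eb/N0 - Eb/N0_req = 17.5596 - 11.5 = 6.0596 dB (link closes)

6.0596 dB


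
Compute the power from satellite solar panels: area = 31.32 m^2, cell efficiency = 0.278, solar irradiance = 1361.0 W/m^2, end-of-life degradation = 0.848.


P = area * eta * S * degradation
P = 31.32 * 0.278 * 1361.0 * 0.848
P = 10048.9463 W

10048.9463 W


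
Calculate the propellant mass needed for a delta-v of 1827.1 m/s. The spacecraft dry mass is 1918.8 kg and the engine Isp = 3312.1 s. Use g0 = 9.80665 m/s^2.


ve = Isp * g0 = 3312.1 * 9.80665 = 32480.605465 m/s
mass ratio = exp(dv/ve) = exp(1827.1/32480.605465) = 1.05786426
m_prop = m_dry * (mr - 1) = 1918.8 * (1.05786426 - 1)
m_prop = 111.0299 kg

111.0299 kg


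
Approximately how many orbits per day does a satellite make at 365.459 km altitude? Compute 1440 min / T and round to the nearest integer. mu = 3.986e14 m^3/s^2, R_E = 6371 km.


r = 6.736459e+06 m
T = 2*pi*sqrt(r^3/mu) = 5502.4832 s = 91.7081 min
revs/day = 1440 / 91.7081 = 15.7020
Rounded: 16 revolutions per day

16 revolutions per day


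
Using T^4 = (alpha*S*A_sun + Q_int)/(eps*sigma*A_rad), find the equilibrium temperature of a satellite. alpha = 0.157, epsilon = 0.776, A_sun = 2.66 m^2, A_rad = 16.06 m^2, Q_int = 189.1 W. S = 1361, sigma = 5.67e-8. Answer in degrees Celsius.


Numerator = alpha*S*A_sun + Q_int = 0.157*1361*2.66 + 189.1 = 757.4808 W
Denominator = eps*sigma*A_rad = 0.776*5.67e-8*16.06 = 7.0662715e-07 W/K^4
T^4 = 1.0719668e+09 K^4
T = 180.9445 K = -92.2055 C

-92.2055 degrees Celsius


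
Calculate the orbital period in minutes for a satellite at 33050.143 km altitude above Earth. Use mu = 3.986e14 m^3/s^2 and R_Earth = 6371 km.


r = 39421.1430 km = 3.9421143e+07 m
T = 2*pi*sqrt(r^3/mu) = 2*pi*sqrt(6.1261501e+22 / 3.986e14)
T = 77894.1854 s = 1298.2364 min

1298.2364 minutes


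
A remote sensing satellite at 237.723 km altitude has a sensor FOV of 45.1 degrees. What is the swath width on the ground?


FOV = 45.1 deg = 0.7871435 rad
swath = 2 * alt * tan(FOV/2) = 2 * 237.723 * tan(0.3935717)
swath = 2 * 237.723 * 0.4152363
swath = 197.4224 km

197.4224 km


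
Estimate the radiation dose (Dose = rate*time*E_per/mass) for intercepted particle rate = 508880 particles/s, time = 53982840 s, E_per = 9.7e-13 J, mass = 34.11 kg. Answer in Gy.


Total energy deposited = rate * time * E_per
  = 508880 * 53982840 * 9.7e-13 = 26.6467 J
Dose = E_total / mass = 26.6467 / 34.11
Dose = 0.781198 Gy

0.7812 Gy


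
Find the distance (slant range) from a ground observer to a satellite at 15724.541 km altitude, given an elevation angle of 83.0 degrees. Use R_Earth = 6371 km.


h = 15724.541 km, el = 83.0 deg
d = -R_E*sin(el) + sqrt((R_E*sin(el))^2 + 2*R_E*h + h^2)
d = -6371.0000*sin(1.4486) + sqrt((6371.0000*0.9925462)^2 + 2*6371.0000*15724.541 + 15724.541^2)
d = 15758.3835 km

15758.3835 km


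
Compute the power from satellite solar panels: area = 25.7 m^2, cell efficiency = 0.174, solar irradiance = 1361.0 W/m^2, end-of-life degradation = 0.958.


P = area * eta * S * degradation
P = 25.7 * 0.174 * 1361.0 * 0.958
P = 5830.5028 W

5830.5028 W


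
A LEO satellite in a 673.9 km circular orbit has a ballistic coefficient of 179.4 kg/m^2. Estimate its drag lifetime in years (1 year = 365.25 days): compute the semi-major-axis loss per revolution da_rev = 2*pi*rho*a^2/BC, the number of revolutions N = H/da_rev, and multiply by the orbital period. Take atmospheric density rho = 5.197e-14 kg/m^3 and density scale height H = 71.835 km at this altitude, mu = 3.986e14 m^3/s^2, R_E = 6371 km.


a = R_E + alt = 7044.9000 km = 7.0449e+06 m
da_rev = 2*pi*rho*a^2/BC = 2*pi*5.197e-14*(7.0449e+06)^2/179.4 = 0.0903357828 m per revolution
N = H/da_rev = 71835.0000 m / 0.0903357828 m = 795199.8399 revolutions
P = 2*pi*sqrt(a^3/mu) = 5884.6884 s
lifetime = N*P = 795199.8399 * 5884.6884 = 4.6795033e+09 s = 54160.9174 days
years = 54160.9174 / 365.25 = 148.2845 years

148.2845 years


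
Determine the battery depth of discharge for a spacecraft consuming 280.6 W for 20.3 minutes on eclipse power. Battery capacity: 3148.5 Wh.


E_used = P * t / 60 = 280.6 * 20.3 / 60 = 94.9363 Wh
DOD = E_used / E_total * 100 = 94.9363 / 3148.5 * 100
DOD = 3.0153 %

3.0153 %


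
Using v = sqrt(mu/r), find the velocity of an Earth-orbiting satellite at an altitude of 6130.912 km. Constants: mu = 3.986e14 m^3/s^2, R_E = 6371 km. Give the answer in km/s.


r = R_E + alt = 6371.0 + 6130.912 = 12501.9120 km = 1.2501912e+07 m
v = sqrt(mu/r) = sqrt(3.986e14 / 1.2501912e+07) = 5646.5142 m/s = 5.6465 km/s

5.6465 km/s


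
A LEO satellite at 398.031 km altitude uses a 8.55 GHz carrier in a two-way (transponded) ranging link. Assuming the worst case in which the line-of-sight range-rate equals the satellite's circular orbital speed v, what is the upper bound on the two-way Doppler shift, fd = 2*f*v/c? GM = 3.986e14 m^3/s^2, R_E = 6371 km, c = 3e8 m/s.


r = 6.769031e+06 m
v = sqrt(mu/r) = 7673.7102 m/s (worst-case radial velocity)
f = 8.55 GHz = 8.55e+09 Hz
fd = 2*f*v/c = 2*8.55e+09*7673.7102/3.0e+08
fd = 437401.4832 Hz

437401.4832 Hz


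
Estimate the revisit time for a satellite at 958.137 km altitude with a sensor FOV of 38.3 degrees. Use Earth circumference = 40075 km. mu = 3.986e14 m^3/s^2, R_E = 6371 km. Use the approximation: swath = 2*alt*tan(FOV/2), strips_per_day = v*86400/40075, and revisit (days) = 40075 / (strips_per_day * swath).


swath = 2*958.137*tan(0.3342306) = 665.4427 km
v = sqrt(mu/r) = 7374.6638 m/s = 7.3747 km/s
strips/day = v*86400/40075 = 7.3747*86400/40075 = 15.8995
coverage/day = strips * swath = 15.8995 * 665.4427 = 10580.1815 km
revisit = 40075 / 10580.1815 = 3.7877 days

3.7877 days


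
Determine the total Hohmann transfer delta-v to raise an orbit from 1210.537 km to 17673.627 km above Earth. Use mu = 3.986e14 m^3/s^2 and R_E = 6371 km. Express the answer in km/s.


r1 = 7581.5370 km = 7.581537e+06 m
r2 = 24044.6270 km = 2.4044627e+07 m
dv1 = sqrt(mu/r1)*(sqrt(2*r2/(r1+r2)) - 1) = 1690.2281 m/s
dv2 = sqrt(mu/r2)*(1 - sqrt(2*r1/(r1+r2))) = 1252.3220 m/s
total dv = |dv1| + |dv2| = 1690.2281 + 1252.3220 = 2942.5501 m/s = 2.9426 km/s

2.9426 km/s


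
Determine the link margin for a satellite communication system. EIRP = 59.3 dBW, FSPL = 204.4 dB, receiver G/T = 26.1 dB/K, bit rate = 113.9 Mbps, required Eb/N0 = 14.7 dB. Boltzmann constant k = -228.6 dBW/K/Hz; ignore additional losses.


C/N0 = EIRP - FSPL + G/T - k = 59.3 - 204.4 + 26.1 - (-228.6)
C/N0 = 109.6000 dB-Hz
R_b = 113.9 Mbps = 1.139e+08 bps -> 10*log10(R_b) = 80.5652 dB-Hz
Eb/N0 = C/N0 - 10*log10(R_b) = 109.6000 - 80.5652 = 29.0348 dB
Margin = Eb/N0 - Eb/N0_req = 29.0348 - 14.7 = 14.3348 dB (link closes)

14.3348 dB


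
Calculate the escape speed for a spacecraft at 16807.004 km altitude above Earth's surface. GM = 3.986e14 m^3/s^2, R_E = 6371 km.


r = 6371.0 + 16807.004 = 23178.0040 km = 2.3178004e+07 m
v_esc = sqrt(2*mu/r) = sqrt(2*3.986e14 / 2.3178004e+07)
v_esc = 5864.6977 m/s = 5.8647 km/s

5.8647 km/s


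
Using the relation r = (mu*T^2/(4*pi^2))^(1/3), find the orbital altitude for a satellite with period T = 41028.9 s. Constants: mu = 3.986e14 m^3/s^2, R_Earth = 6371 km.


T = 41028.9 s
r = (mu*T^2/(4*pi^2))^(1/3) = (3.986e14 * 41028.9^2 / (4*pi^2))^(1/3)
r = 2.5711008e+07 m = 25711.0079 km
alt = r - R_E = 25711.0079 - 6371 = 19340.0079 km

19340.0079 km


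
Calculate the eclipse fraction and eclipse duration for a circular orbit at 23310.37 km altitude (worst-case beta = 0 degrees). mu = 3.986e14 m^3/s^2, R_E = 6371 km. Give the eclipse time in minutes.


r = 29681.3700 km
T = 848.1758 min
Eclipse fraction = arcsin(R_E/r)/pi = arcsin(6371.0000/29681.3700)/pi
= arcsin(0.2146464)/pi = 0.06885992
Eclipse duration = 0.06885992 * 848.1758 = 58.4053 min

58.4053 minutes


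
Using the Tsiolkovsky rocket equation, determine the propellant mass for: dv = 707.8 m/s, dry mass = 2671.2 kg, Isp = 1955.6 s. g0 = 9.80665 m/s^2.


ve = Isp * g0 = 1955.6 * 9.80665 = 19177.884740 m/s
mass ratio = exp(dv/ve) = exp(707.8/19177.884740) = 1.03759662
m_prop = m_dry * (mr - 1) = 2671.2 * (1.03759662 - 1)
m_prop = 100.4281 kg

100.4281 kg


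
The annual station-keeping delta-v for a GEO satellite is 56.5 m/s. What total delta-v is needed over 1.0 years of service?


dV = rate * years = 56.5 * 1.0
dV = 56.5000 m/s

56.5000 m/s


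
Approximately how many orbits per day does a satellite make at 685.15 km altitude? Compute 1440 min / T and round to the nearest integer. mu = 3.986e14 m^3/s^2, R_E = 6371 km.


r = 7.05615e+06 m
T = 2*pi*sqrt(r^3/mu) = 5898.7899 s = 98.3132 min
revs/day = 1440 / 98.3132 = 14.6471
Rounded: 15 revolutions per day

15 revolutions per day


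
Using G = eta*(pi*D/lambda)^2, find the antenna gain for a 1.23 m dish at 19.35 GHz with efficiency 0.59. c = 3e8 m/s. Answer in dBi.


lambda = c/f = 3e8 / 1.935e+10 = 0.01550388 m
G = eta*(pi*D/lambda)^2 = 0.59*(pi*1.23/0.01550388)^2
G = 36650.6270 (linear)
G = 10*log10(36650.6270) = 45.6408 dBi

45.6408 dBi


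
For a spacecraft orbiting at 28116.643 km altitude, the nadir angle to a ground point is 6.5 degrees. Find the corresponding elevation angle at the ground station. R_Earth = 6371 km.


r = R_E + alt = 34487.6430 km
Law of sines in the satellite / Earth-center / ground-point triangle:
  sin(nadir)/R_E = sin(90 + el)/r  =>  cos(el) = (r/R_E)*sin(nadir)
cos(el) = (34487.6430 / 6371.0000) * sin(6.5 deg) = 0.6127942
el = arccos(0.6127942) = 52.2082 deg
(Earth-central angle = 90 - nadir - el = 31.2918 deg)

52.2082 degrees


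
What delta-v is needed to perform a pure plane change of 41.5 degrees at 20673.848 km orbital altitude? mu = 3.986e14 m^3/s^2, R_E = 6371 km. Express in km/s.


r = 27044.8480 km = 2.7044848e+07 m
V = sqrt(mu/r) = 3839.0730 m/s
di = 41.5 deg = 0.7243116 rad
dV = 2*V*sin(di/2) = 2*3839.0730*sin(0.3621558)
dV = 2720.2983 m/s = 2.7203 km/s

2.7203 km/s


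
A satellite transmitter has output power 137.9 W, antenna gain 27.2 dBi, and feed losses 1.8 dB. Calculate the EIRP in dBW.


Pt = 137.9 W = 21.3956 dBW
EIRP = Pt_dBW + Gt - losses = 21.3956 + 27.2 - 1.8 = 46.7956 dBW

46.7956 dBW


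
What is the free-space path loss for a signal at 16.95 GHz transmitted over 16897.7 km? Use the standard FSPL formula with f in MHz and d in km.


f = 16.95 GHz = 16950.0000 MHz
d = 16897.7 km
FSPL = 32.44 + 20*log10(16950.0000) + 20*log10(16897.7)
FSPL = 32.44 + 84.5834 + 84.5566
FSPL = 201.5799 dB

201.5799 dB


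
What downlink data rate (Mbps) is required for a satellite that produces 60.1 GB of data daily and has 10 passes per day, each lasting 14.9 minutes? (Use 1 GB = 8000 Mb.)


total contact time = 10 * 14.9 * 60 = 8940.0000 s
data = 60.1 GB = 480800.0000 Mb
rate = 480800.0000 / 8940.0000 = 53.7808 Mbps

53.7808 Mbps


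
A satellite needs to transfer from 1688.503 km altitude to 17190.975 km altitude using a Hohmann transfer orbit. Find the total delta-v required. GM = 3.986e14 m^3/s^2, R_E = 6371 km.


r1 = 8059.5030 km = 8.059503e+06 m
r2 = 23561.9750 km = 2.3561975e+07 m
dv1 = sqrt(mu/r1)*(sqrt(2*r2/(r1+r2)) - 1) = 1552.5013 m/s
dv2 = sqrt(mu/r2)*(1 - sqrt(2*r1/(r1+r2))) = 1176.4654 m/s
total dv = |dv1| + |dv2| = 1552.5013 + 1176.4654 = 2728.9667 m/s = 2.7290 km/s

2.7290 km/s


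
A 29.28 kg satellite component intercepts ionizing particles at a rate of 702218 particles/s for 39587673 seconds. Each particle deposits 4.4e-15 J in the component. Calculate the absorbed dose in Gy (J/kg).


Total energy deposited = rate * time * E_per
  = 702218 * 39587673 * 4.4e-15 = 0.1223164 J
Dose = E_total / mass = 0.1223164 / 29.28
Dose = 0.004177472 Gy

0.0042 Gy


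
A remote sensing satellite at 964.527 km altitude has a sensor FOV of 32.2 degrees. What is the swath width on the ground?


FOV = 32.2 deg = 0.561996 rad
swath = 2 * alt * tan(FOV/2) = 2 * 964.527 * tan(0.280998)
swath = 2 * 964.527 * 0.2886352
swath = 556.7928 km

556.7928 km


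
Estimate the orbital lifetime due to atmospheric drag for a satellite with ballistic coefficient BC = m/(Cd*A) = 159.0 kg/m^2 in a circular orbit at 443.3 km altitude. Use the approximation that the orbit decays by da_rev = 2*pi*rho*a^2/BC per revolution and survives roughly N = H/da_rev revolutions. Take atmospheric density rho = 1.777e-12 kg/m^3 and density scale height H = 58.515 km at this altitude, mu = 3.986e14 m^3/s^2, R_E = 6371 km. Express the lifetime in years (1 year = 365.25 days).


a = R_E + alt = 6814.3000 km = 6.8143e+06 m
da_rev = 2*pi*rho*a^2/BC = 2*pi*1.777e-12*(6.8143e+06)^2/159.0 = 3.260714 m per revolution
N = H/da_rev = 58515.0000 m / 3.260714 m = 17945.4577 revolutions
P = 2*pi*sqrt(a^3/mu) = 5598.1315 s
lifetime = N*P = 17945.4577 * 5598.1315 = 1.0046103e+08 s = 1162.7434 days
years = 1162.7434 / 365.25 = 3.1834 years

3.1834 years


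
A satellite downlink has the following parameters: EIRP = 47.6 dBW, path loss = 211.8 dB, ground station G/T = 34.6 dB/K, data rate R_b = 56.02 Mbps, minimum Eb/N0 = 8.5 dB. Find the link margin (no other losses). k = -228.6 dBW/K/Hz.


C/N0 = EIRP - FSPL + G/T - k = 47.6 - 211.8 + 34.6 - (-228.6)
C/N0 = 99.0000 dB-Hz
R_b = 56.02 Mbps = 5.602e+07 bps -> 10*log10(R_b) = 77.4834 dB-Hz
Eb/N0 = C/N0 - 10*log10(R_b) = 99.0000 - 77.4834 = 21.5166 dB
Margin = Eb/N0 - Eb/N0_req = 21.5166 - 8.5 = 13.0166 dB (link closes)

13.0166 dB


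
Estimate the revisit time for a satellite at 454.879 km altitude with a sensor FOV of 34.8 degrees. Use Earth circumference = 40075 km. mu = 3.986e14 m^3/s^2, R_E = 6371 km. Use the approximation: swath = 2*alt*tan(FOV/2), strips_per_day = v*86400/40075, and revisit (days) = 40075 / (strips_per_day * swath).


swath = 2*454.879*tan(0.3036873) = 285.1009 km
v = sqrt(mu/r) = 7641.6889 m/s = 7.6417 km/s
strips/day = v*86400/40075 = 7.6417*86400/40075 = 16.4752
coverage/day = strips * swath = 16.4752 * 285.1009 = 4697.0817 km
revisit = 40075 / 4697.0817 = 8.5319 days

8.5319 days


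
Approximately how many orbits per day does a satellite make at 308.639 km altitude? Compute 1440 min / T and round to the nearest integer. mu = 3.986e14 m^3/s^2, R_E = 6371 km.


r = 6.679639e+06 m
T = 2*pi*sqrt(r^3/mu) = 5433.0126 s = 90.5502 min
revs/day = 1440 / 90.5502 = 15.9028
Rounded: 16 revolutions per day

16 revolutions per day


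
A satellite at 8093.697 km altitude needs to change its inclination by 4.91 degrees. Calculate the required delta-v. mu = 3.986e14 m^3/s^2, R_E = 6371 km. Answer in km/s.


r = 14464.6970 km = 1.4464697e+07 m
V = sqrt(mu/r) = 5249.4521 m/s
di = 4.91 deg = 0.08569567 rad
dV = 2*V*sin(di/2) = 2*5249.4521*sin(0.04284783)
dV = 449.7177 m/s = 0.4497177 km/s

0.4497 km/s


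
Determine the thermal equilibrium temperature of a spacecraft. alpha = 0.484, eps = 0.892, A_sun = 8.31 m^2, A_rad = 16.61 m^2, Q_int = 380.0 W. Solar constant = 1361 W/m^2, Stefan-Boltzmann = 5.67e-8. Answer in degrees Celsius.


Numerator = alpha*S*A_sun + Q_int = 0.484*1361*8.31 + 380.0 = 5853.9964 W
Denominator = eps*sigma*A_rad = 0.892*5.67e-8*16.61 = 8.40074e-07 W/K^4
T^4 = 6.9684295e+09 K^4
T = 288.9241 K = 15.7741 C

15.7741 degrees Celsius


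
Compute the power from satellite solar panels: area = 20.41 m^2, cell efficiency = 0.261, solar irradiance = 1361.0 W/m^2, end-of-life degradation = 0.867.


P = area * eta * S * degradation
P = 20.41 * 0.261 * 1361.0 * 0.867
P = 6285.8025 W

6285.8025 W


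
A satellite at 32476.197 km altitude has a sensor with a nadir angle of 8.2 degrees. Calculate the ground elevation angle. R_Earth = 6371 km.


r = R_E + alt = 38847.1970 km
Law of sines in the satellite / Earth-center / ground-point triangle:
  sin(nadir)/R_E = sin(90 + el)/r  =>  cos(el) = (r/R_E)*sin(nadir)
cos(el) = (38847.1970 / 6371.0000) * sin(8.2 deg) = 0.8696805
el = arccos(0.8696805) = 29.5785 deg
(Earth-central angle = 90 - nadir - el = 52.2215 deg)

29.5785 degrees


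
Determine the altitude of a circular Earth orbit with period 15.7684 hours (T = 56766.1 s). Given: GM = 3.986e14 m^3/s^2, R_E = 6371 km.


T = 56766.1 s
r = (mu*T^2/(4*pi^2))^(1/3) = (3.986e14 * 56766.1^2 / (4*pi^2))^(1/3)
r = 3.1924092e+07 m = 31924.0923 km
alt = r - R_E = 31924.0923 - 6371 = 25553.0923 km

25553.0923 km


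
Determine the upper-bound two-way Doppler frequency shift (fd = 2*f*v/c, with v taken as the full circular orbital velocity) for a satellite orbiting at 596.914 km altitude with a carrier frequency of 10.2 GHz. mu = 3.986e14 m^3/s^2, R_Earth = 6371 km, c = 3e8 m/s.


r = 6.967914e+06 m
v = sqrt(mu/r) = 7563.4033 m/s (worst-case radial velocity)
f = 10.2 GHz = 1.02e+10 Hz
fd = 2*f*v/c = 2*1.02e+10*7563.4033/3.0e+08
fd = 514311.4215 Hz

514311.4215 Hz


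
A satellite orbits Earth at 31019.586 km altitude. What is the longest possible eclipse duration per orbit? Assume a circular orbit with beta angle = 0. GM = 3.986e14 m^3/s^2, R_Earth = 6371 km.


r = 37390.5860 km
T = 1199.2325 min
Eclipse fraction = arcsin(R_E/r)/pi = arcsin(6371.0000/37390.5860)/pi
= arcsin(0.1703905)/pi = 0.05450291
Eclipse duration = 0.05450291 * 1199.2325 = 65.3617 min

65.3617 minutes


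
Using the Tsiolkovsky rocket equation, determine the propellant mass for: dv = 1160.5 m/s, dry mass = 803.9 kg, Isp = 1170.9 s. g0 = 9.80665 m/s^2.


ve = Isp * g0 = 1170.9 * 9.80665 = 11482.606485 m/s
mass ratio = exp(dv/ve) = exp(1160.5/11482.606485) = 1.10634955
m_prop = m_dry * (mr - 1) = 803.9 * (1.10634955 - 1)
m_prop = 85.4944 kg

85.4944 kg


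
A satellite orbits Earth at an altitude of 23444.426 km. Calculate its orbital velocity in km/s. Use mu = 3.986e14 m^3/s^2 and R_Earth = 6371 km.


r = R_E + alt = 6371.0 + 23444.426 = 29815.4260 km = 2.9815426e+07 m
v = sqrt(mu/r) = sqrt(3.986e14 / 2.9815426e+07) = 3656.3532 m/s = 3.6564 km/s

3.6564 km/s


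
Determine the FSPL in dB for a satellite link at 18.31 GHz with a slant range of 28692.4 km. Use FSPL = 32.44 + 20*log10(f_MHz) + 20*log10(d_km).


f = 18.31 GHz = 18310.0000 MHz
d = 28692.4 km
FSPL = 32.44 + 20*log10(18310.0000) + 20*log10(28692.4)
FSPL = 32.44 + 85.2538 + 89.1553
FSPL = 206.8491 dB

206.8491 dB


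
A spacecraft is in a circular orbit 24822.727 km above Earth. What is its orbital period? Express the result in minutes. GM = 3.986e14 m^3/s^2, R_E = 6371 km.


r = 31193.7270 km = 3.1193727e+07 m
T = 2*pi*sqrt(r^3/mu) = 2*pi*sqrt(3.0353013e+22 / 3.986e14)
T = 54829.2268 s = 913.8204 min

913.8204 minutes


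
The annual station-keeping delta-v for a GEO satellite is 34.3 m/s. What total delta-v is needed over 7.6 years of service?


dV = rate * years = 34.3 * 7.6
dV = 260.6800 m/s

260.6800 m/s


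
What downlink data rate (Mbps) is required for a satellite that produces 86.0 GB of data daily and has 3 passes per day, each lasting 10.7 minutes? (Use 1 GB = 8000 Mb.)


total contact time = 3 * 10.7 * 60 = 1926.0000 s
data = 86.0 GB = 688000.0000 Mb
rate = 688000.0000 / 1926.0000 = 357.2170 Mbps

357.2170 Mbps


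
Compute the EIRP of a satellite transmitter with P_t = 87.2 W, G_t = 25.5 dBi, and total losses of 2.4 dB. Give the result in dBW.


Pt = 87.2 W = 19.4052 dBW
EIRP = Pt_dBW + Gt - losses = 19.4052 + 25.5 - 2.4 = 42.5052 dBW

42.5052 dBW


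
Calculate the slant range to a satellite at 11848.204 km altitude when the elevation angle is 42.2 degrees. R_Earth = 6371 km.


h = 11848.204 km, el = 42.2 deg
d = -R_E*sin(el) + sqrt((R_E*sin(el))^2 + 2*R_E*h + h^2)
d = -6371.0000*sin(0.7365289) + sqrt((6371.0000*0.6717206)^2 + 2*6371.0000*11848.204 + 11848.204^2)
d = 13317.7448 km

13317.7448 km


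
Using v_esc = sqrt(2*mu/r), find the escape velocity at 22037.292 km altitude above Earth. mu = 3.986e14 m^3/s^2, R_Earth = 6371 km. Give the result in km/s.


r = 6371.0 + 22037.292 = 28408.2920 km = 2.8408292e+07 m
v_esc = sqrt(2*mu/r) = sqrt(2*3.986e14 / 2.8408292e+07)
v_esc = 5297.3795 m/s = 5.2974 km/s

5.2974 km/s


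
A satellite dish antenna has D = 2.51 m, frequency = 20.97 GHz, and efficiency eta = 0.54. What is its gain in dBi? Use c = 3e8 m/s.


lambda = c/f = 3e8 / 2.097e+10 = 0.01430615 m
G = eta*(pi*D/lambda)^2 = 0.54*(pi*2.51/0.01430615)^2
G = 164057.2017 (linear)
G = 10*log10(164057.2017) = 52.1500 dBi

52.1500 dBi


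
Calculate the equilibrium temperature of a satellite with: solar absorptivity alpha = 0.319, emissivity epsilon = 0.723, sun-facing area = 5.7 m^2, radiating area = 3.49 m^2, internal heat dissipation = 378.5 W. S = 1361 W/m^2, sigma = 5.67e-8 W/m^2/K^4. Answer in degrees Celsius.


Numerator = alpha*S*A_sun + Q_int = 0.319*1361*5.7 + 378.5 = 2853.2063 W
Denominator = eps*sigma*A_rad = 0.723*5.67e-8*3.49 = 1.4306941e-07 W/K^4
T^4 = 1.9942812e+10 K^4
T = 375.7912 K = 102.6412 C

102.6412 degrees Celsius


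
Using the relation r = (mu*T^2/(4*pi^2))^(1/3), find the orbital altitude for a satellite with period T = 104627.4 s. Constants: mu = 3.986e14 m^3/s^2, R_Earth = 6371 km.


T = 104627.4 s
r = (mu*T^2/(4*pi^2))^(1/3) = (3.986e14 * 104627.4^2 / (4*pi^2))^(1/3)
r = 4.7990596e+07 m = 47990.5958 km
alt = r - R_E = 47990.5958 - 6371 = 41619.5958 km

41619.5958 km


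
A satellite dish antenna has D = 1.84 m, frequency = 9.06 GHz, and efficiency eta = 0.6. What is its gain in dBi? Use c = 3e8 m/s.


lambda = c/f = 3e8 / 9.06e+09 = 0.03311258 m
G = eta*(pi*D/lambda)^2 = 0.6*(pi*1.84/0.03311258)^2
G = 18285.2342 (linear)
G = 10*log10(18285.2342) = 42.6210 dBi

42.6210 dBi


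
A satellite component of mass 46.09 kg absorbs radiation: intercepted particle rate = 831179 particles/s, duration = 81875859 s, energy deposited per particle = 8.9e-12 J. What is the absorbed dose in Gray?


Total energy deposited = rate * time * E_per
  = 831179 * 81875859 * 8.9e-12 = 605.6761 J
Dose = E_total / mass = 605.6761 / 46.09
Dose = 13.1412 Gy

13.1412 Gy


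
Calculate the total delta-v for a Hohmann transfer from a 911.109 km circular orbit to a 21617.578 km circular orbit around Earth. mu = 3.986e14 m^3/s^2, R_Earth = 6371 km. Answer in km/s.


r1 = 7282.1090 km = 7.282109e+06 m
r2 = 27988.5780 km = 2.7988578e+07 m
dv1 = sqrt(mu/r1)*(sqrt(2*r2/(r1+r2)) - 1) = 1922.0467 m/s
dv2 = sqrt(mu/r2)*(1 - sqrt(2*r1/(r1+r2))) = 1348.7770 m/s
total dv = |dv1| + |dv2| = 1922.0467 + 1348.7770 = 3270.8237 m/s = 3.2708 km/s

3.2708 km/s


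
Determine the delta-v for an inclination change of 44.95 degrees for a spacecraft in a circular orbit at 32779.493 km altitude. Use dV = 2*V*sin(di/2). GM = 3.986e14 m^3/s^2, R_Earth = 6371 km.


r = 39150.4930 km = 3.9150493e+07 m
V = sqrt(mu/r) = 3190.8033 m/s
di = 44.95 deg = 0.7845255 rad
dV = 2*V*sin(di/2) = 2*3190.8033*sin(0.3922627)
dV = 2439.5623 m/s = 2.4396 km/s

2.4396 km/s


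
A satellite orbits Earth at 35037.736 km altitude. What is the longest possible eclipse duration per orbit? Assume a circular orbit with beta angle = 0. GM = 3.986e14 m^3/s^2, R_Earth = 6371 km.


r = 41408.7360 km
T = 1397.6484 min
Eclipse fraction = arcsin(R_E/r)/pi = arcsin(6371.0000/41408.7360)/pi
= arcsin(0.1538564)/pi = 0.04916933
Eclipse duration = 0.04916933 * 1397.6484 = 68.7214 min

68.7214 minutes


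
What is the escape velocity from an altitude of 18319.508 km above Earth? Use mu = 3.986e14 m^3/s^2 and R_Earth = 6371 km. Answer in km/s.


r = 6371.0 + 18319.508 = 24690.5080 km = 2.4690508e+07 m
v_esc = sqrt(2*mu/r) = sqrt(2*3.986e14 / 2.4690508e+07)
v_esc = 5682.2277 m/s = 5.6822 km/s

5.6822 km/s


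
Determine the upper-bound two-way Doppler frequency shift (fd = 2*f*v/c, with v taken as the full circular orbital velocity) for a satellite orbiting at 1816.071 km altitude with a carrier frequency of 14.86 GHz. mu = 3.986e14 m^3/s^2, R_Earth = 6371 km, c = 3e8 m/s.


r = 8.187071e+06 m
v = sqrt(mu/r) = 6977.5727 m/s (worst-case radial velocity)
f = 14.86 GHz = 1.486e+10 Hz
fd = 2*f*v/c = 2*1.486e+10*6977.5727/3.0e+08
fd = 691244.8667 Hz

691244.8667 Hz
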